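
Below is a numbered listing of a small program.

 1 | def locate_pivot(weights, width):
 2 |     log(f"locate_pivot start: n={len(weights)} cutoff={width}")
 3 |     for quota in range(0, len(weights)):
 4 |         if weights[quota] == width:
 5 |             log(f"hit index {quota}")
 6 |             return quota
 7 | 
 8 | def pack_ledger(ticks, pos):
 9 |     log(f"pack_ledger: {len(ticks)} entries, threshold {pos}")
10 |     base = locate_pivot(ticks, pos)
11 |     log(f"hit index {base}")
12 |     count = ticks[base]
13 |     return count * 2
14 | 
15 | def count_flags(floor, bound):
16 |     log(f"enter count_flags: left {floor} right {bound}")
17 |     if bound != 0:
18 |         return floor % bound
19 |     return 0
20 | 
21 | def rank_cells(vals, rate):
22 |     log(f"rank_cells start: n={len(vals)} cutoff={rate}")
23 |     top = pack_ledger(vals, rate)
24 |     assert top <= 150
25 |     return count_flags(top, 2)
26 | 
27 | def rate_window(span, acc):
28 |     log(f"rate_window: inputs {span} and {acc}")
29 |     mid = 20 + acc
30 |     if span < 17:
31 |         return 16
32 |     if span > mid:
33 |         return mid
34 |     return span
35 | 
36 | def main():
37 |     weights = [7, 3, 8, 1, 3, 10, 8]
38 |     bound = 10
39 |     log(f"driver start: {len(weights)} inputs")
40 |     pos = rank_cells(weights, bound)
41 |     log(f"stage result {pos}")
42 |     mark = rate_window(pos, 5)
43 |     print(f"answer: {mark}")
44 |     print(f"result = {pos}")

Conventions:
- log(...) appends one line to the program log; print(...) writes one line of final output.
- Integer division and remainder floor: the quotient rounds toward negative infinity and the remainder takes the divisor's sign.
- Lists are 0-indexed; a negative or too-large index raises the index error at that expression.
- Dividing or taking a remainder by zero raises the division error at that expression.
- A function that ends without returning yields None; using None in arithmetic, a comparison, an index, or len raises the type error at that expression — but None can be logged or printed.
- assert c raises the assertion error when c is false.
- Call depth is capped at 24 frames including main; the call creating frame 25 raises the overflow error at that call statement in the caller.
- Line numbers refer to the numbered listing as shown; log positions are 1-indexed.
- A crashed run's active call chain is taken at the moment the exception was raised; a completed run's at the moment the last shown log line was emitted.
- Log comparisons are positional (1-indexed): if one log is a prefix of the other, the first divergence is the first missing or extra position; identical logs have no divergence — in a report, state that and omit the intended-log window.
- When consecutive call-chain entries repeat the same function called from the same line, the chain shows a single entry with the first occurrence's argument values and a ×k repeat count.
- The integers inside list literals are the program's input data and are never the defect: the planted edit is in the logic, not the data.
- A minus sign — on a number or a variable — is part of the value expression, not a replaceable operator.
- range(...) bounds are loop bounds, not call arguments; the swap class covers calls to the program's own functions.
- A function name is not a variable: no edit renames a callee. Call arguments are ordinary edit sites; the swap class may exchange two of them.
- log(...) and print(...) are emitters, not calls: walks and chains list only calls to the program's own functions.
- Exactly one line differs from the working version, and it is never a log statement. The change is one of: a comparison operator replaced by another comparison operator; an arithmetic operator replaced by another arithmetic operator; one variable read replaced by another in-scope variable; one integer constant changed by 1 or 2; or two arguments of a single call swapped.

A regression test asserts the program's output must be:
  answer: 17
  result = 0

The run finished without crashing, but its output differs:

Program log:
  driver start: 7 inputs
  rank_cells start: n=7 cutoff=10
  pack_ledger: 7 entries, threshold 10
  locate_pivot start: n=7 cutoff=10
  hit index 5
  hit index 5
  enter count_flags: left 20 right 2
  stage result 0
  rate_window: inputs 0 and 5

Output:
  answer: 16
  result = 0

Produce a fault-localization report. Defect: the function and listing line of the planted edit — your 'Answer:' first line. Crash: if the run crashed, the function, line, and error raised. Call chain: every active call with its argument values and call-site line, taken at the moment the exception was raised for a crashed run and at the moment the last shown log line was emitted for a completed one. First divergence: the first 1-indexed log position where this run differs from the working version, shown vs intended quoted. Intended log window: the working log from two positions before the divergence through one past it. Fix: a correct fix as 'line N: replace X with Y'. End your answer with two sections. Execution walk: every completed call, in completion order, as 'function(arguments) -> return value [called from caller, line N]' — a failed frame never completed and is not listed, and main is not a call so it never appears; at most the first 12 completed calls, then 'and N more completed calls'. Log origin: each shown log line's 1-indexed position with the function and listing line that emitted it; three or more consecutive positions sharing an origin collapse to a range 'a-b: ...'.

Answer: the defect is in rate_window at line 31.
The tell: Log streams are identical — the defect surfaces only in the printed output.
Call chain: main -> rate_window(0, 5) (called at line 42).
First divergence: none (the log streams are identical).
Execution walk:
  locate_pivot([7, 3, 8, 1, 3, 10, 8], 10) -> 5  [called from pack_ledger, line 10]
  pack_ledger([7, 3, 8, 1, 3, 10, 8], 10) -> 20  [called from rank_cells, line 23]
  count_flags(20, 2) -> 0  [called from rank_cells, line 25]
  rank_cells([7, 3, 8, 1, 3, 10, 8], 10) -> 0  [called from main, line 40]
  rate_window(0, 5) -> 16  [called from main, line 42]
Origin of each log line:
  1: logged in main at line 39
  2: logged in rank_cells at line 22
  3: logged in pack_ledger at line 9
  4: logged in locate_pivot at line 2
  5: logged in locate_pivot at line 5
  6: logged in pack_ledger at line 11
  7: logged in count_flags at line 16
  8: logged in main at line 41
  9: logged in rate_window at line 28
A correct fix: line 31: replace `16` with `17`.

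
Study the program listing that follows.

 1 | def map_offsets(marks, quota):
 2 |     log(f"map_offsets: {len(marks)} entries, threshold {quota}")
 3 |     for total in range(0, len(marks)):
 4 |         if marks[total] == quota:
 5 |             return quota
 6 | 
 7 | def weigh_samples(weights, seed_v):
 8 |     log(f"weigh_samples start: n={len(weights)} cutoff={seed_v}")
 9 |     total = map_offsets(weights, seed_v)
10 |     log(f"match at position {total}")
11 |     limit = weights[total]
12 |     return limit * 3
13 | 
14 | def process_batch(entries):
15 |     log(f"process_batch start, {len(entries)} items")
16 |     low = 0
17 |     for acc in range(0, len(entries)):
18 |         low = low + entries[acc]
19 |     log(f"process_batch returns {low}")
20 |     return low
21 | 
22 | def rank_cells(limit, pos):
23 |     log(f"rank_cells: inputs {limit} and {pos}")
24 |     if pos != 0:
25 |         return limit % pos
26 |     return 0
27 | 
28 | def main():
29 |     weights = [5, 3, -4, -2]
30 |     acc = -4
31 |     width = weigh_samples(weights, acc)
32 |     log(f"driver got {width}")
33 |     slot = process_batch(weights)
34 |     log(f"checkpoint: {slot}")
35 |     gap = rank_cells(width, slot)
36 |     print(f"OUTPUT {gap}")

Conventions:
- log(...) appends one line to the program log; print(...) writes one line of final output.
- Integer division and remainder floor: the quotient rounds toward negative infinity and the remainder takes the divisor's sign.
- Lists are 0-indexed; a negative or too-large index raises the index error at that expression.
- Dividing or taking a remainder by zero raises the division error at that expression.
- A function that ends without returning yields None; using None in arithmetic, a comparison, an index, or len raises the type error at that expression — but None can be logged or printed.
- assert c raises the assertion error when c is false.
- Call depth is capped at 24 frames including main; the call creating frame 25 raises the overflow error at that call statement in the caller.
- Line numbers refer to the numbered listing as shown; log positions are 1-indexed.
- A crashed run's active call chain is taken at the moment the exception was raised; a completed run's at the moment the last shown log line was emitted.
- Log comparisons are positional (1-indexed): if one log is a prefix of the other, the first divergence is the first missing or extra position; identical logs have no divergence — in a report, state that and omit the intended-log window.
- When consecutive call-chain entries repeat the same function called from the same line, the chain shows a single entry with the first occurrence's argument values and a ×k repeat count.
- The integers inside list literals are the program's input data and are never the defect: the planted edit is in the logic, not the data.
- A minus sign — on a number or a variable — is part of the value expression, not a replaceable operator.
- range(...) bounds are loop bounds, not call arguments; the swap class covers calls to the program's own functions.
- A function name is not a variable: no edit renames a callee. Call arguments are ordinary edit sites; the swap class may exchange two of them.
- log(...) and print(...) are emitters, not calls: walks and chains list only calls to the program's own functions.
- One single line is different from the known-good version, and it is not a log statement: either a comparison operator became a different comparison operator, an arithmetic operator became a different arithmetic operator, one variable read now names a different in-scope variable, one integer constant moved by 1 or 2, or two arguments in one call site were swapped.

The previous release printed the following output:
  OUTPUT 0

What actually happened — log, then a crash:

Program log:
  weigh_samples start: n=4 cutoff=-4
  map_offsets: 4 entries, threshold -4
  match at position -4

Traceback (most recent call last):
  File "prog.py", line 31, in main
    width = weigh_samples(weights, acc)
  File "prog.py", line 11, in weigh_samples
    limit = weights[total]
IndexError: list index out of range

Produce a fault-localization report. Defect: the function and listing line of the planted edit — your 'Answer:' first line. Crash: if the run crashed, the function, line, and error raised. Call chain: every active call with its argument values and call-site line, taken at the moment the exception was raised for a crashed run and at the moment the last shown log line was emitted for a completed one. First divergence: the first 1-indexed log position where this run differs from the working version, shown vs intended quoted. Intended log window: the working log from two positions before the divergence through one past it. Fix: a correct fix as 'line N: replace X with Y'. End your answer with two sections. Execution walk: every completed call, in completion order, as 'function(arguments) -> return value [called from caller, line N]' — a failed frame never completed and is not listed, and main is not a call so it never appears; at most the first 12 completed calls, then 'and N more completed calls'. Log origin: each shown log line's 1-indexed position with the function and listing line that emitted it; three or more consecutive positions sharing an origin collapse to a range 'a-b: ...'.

Answer: the defect is in map_offsets at line 5.
Core observation: The log first diverges at position 3: the faulty run prints 'match at position -4' where the working version prints 'match at position 2'.
Crash: weigh_samples, line 11, IndexError.
Call chain: main -> weigh_samples([5, 3, -4, -2], -4) (called at line 31).
First divergence: position 3; shown 'match at position -4' vs intended 'match at position 2'.
Intended log window:
  1: weigh_samples start: n=4 cutoff=-4
  2: map_offsets: 4 entries, threshold -4
  3: match at position 2
  4: driver got -12
Execution walk:
  map_offsets([5, 3, -4, -2], -4) -> -4  [called from weigh_samples, line 9]
Log origins:
  1 — weigh_samples, line 8
  2 — map_offsets, line 2
  3 — weigh_samples, line 10
A correct fix: line 5: replace `quota` with `total`.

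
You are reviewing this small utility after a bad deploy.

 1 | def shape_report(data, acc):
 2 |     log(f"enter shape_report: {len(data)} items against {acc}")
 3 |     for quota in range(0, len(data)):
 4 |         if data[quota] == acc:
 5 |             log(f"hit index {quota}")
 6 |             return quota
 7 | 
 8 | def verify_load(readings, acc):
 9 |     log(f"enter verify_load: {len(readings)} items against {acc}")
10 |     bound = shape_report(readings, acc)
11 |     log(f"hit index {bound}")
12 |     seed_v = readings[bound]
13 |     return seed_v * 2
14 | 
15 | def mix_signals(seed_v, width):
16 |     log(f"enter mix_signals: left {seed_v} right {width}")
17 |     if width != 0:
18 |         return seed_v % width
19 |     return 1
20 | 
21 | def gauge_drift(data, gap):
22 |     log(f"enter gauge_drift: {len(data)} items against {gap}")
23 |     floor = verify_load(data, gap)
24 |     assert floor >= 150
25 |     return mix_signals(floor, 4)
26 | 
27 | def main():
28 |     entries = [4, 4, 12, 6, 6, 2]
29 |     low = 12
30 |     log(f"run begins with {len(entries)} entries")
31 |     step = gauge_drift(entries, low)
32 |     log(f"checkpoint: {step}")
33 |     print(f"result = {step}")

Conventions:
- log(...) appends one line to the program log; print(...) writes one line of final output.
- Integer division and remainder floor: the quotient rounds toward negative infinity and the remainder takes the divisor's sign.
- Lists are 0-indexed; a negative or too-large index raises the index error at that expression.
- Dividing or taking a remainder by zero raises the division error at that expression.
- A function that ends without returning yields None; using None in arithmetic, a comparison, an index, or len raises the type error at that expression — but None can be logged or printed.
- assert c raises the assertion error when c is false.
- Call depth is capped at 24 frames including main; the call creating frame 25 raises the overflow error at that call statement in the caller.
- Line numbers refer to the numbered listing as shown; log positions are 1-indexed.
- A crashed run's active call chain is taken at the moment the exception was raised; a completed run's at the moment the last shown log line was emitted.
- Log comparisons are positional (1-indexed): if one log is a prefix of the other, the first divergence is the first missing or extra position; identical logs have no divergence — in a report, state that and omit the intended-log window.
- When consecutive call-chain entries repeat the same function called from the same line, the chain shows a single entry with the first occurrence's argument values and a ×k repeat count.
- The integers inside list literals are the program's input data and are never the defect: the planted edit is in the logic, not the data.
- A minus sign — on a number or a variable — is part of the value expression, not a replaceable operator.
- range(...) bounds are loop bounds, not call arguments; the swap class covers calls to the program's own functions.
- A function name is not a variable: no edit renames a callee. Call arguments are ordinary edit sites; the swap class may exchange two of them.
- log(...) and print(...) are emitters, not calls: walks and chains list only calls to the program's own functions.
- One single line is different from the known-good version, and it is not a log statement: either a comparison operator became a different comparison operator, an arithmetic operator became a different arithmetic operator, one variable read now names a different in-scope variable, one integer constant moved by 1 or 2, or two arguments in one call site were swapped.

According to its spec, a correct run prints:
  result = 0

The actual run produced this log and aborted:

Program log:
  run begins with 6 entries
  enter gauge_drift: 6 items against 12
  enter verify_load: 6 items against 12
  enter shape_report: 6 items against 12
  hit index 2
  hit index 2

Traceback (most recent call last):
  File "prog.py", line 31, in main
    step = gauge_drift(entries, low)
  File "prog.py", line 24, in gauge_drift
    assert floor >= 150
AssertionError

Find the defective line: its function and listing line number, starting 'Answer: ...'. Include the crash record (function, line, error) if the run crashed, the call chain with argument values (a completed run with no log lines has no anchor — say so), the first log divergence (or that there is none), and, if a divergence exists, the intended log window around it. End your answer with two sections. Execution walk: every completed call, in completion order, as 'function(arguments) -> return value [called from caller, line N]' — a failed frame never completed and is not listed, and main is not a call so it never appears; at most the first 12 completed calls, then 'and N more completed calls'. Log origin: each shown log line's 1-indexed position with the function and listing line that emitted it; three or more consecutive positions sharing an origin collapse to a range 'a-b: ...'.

Answer: the defect is in gauge_drift at line 24.
Key fact: Only 6 log lines were emitted before the run died; the intended continuation was 'enter mix_signals: left 24 right 4'.
Crash: gauge_drift, line 24, AssertionError.
Call chain: main -> gauge_drift([4, 4, 12, 6, 6, 2], 12) (called at line 31).
First divergence: position 7; the shown log stops at 6 lines while the working version next logs 'enter mix_signals: left 24 right 4'.
Intended log window:
  5: hit index 2
  6: hit index 2
  7: enter mix_signals: left 24 right 4
  8: checkpoint: 0
Execution walk:
  shape_report([4, 4, 12, 6, 6, 2], 12) -> 2  [called from verify_load, line 10]
  verify_load([4, 4, 12, 6, 6, 2], 12) -> 24  [called from gauge_drift, line 23]
Log origins:
  1: logged in main at line 30
  2: logged in gauge_drift at line 22
  3: logged in verify_load at line 9
  4: logged in shape_report at line 2
  5: logged in shape_report at line 5
  6: logged in verify_load at line 11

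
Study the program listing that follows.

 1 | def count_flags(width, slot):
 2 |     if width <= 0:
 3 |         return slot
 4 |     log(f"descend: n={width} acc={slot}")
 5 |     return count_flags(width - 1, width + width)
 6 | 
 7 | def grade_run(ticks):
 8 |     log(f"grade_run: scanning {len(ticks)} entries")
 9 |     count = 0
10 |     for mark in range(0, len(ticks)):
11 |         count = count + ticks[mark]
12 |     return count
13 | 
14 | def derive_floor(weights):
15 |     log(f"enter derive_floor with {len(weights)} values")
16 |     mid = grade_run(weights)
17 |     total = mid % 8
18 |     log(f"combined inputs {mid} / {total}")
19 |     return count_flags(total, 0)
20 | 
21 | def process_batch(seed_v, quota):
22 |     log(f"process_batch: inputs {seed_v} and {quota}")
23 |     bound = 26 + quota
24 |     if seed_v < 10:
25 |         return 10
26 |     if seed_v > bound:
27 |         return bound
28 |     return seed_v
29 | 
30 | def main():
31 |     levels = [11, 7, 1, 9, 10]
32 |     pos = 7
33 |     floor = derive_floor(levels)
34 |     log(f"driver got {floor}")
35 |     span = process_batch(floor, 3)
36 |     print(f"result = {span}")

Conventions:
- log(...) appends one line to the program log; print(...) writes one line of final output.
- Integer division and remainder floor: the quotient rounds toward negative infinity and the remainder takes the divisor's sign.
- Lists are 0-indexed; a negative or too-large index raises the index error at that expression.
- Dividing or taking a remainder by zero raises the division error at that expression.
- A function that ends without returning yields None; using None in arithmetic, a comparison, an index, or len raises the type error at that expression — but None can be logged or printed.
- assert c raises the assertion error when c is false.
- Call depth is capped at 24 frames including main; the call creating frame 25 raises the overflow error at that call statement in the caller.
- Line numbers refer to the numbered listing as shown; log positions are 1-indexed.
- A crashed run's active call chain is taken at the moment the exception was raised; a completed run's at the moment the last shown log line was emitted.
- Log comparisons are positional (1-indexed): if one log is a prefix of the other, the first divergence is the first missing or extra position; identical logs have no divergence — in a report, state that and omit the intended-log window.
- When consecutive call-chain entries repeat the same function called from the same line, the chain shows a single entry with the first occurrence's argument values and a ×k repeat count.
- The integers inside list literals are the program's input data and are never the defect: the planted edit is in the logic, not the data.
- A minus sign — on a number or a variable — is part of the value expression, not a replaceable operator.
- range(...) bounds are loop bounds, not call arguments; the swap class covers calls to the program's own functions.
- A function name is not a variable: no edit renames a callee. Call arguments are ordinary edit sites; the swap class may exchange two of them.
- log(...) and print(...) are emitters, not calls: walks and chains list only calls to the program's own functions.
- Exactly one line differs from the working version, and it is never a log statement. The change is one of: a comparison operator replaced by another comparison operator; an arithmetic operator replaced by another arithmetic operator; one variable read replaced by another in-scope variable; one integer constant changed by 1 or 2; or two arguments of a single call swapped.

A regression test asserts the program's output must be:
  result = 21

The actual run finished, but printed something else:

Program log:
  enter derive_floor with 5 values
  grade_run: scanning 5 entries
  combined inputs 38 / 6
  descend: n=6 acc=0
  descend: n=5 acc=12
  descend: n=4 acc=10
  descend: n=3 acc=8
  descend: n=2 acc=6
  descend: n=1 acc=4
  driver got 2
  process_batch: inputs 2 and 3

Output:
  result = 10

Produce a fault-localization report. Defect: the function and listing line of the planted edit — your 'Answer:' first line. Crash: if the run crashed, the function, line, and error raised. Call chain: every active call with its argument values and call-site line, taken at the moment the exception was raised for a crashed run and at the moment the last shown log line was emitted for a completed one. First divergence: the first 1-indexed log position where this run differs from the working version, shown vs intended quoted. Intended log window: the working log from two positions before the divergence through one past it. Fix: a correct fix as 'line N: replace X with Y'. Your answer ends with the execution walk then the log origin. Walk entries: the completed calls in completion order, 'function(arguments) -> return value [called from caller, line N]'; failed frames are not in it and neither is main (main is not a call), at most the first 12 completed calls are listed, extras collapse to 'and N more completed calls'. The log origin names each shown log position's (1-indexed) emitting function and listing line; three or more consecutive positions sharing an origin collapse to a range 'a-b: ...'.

Answer: the defect is in count_flags at line 5.
Key fact: Log line 5 is where behavior first shows: 'descend: n=5 acc=12' appears instead of 'descend: n=5 acc=6'.
Call chain: main -> process_batch(2, 3) (called at line 35).
First divergence: position 5; shown 'descend: n=5 acc=12' vs intended 'descend: n=5 acc=6'.
Intended log window:
  3: combined inputs 38 / 6
  4: descend: n=6 acc=0
  5: descend: n=5 acc=6
  6: descend: n=4 acc=11
Execution walk:
  grade_run([11, 7, 1, 9, 10]) -> 38  [called from derive_floor, line 16]
  count_flags(0, 2) -> 2  [called from count_flags, line 5]
  count_flags(1, 4) -> 2  [called from count_flags, line 5]
  count_flags(2, 6) -> 2  [called from count_flags, line 5]
  count_flags(3, 8) -> 2  [called from count_flags, line 5]
  count_flags(4, 10) -> 2  [called from count_flags, line 5]
  count_flags(5, 12) -> 2  [called from count_flags, line 5]
  count_flags(6, 0) -> 2  [called from derive_floor, line 19]
  derive_floor([11, 7, 1, 9, 10]) -> 2  [called from main, line 33]
  process_batch(2, 3) -> 10  [called from main, line 35]
Log line origins:
  1: from derive_floor, line 15
  2: from grade_run, line 8
  3: from derive_floor, line 18
  4-9: from count_flags, line 4
  10: from main, line 34
  11: from process_batch, line 22
A correct fix: line 5: replace `width + width` with `slot + width`.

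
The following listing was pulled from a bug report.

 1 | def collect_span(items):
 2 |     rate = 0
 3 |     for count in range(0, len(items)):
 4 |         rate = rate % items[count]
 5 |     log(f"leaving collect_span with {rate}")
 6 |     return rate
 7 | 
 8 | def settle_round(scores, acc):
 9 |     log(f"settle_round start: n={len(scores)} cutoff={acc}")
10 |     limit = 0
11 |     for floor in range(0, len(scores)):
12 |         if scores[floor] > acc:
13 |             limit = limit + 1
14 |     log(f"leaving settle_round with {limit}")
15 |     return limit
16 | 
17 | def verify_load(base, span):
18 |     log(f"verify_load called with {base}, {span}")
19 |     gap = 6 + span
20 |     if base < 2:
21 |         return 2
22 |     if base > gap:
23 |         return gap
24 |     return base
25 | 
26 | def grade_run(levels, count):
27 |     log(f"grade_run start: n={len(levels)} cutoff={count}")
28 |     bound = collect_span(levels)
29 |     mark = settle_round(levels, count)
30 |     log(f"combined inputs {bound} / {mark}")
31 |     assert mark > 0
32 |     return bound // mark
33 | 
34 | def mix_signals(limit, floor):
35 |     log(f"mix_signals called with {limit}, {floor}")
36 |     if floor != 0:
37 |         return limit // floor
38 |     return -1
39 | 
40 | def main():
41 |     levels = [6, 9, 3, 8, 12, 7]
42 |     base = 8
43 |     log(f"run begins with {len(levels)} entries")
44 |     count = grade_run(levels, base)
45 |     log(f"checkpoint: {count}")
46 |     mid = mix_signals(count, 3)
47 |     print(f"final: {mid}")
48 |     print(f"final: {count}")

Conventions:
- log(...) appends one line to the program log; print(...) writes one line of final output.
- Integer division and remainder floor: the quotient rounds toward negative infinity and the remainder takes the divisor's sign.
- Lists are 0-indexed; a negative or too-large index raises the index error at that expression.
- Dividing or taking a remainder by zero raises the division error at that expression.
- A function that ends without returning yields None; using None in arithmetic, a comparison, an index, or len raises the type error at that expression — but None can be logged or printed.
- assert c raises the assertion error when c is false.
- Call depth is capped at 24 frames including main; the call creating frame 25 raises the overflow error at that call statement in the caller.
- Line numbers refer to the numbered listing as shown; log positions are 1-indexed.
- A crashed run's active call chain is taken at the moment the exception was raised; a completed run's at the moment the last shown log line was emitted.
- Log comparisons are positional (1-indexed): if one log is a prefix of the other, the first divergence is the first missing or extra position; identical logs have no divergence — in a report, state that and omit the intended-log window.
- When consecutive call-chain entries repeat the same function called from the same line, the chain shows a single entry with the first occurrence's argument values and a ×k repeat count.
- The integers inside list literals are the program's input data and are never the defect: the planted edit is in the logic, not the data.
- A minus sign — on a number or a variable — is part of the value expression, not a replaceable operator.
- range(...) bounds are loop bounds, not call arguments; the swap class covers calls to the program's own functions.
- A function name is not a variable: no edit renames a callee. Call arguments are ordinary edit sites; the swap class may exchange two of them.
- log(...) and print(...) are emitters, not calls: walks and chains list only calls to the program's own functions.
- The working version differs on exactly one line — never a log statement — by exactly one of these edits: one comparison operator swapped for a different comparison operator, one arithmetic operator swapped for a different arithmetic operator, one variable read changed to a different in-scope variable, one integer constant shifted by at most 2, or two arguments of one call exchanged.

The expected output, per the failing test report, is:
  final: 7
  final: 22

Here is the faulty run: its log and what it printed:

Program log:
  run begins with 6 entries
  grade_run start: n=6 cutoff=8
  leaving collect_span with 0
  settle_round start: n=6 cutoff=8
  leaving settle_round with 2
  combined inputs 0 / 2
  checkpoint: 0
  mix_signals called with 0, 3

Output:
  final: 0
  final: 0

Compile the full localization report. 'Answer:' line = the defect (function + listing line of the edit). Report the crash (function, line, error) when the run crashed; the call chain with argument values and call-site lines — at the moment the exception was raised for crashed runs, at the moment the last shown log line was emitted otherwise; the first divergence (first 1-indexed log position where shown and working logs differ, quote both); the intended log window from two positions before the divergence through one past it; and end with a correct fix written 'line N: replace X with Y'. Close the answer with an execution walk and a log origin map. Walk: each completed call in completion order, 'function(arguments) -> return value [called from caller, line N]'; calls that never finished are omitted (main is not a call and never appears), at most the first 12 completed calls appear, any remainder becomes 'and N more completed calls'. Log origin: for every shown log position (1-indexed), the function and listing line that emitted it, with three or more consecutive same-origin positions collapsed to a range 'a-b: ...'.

Answer: the defect is in collect_span at line 4.
Core observation: Log line 3 is where behavior first shows: 'leaving collect_span with 0' appears instead of 'leaving collect_span with 45'.
Call chain: main -> mix_signals(0, 3) (called at line 46).
First divergence: position 3 — shown 'leaving collect_span with 0', intended 'leaving collect_span with 45'.
Intended log window:
  1: run begins with 6 entries
  2: grade_run start: n=6 cutoff=8
  3: leaving collect_span with 45
  4: settle_round start: n=6 cutoff=8
Execution walk:
  collect_span([6, 9, 3, 8, 12, 7]) -> 0  [called from grade_run, line 28]
  settle_round([6, 9, 3, 8, 12, 7], 8) -> 2  [called from grade_run, line 29]
  grade_run([6, 9, 3, 8, 12, 7], 8) -> 0  [called from main, line 44]
  mix_signals(0, 3) -> 0  [called from main, line 46]
Origin of each log line:
  1: logged in main at line 43
  2: logged in grade_run at line 27
  3: logged in collect_span at line 5
  4: logged in settle_round at line 9
  5: logged in settle_round at line 14
  6: logged in grade_run at line 30
  7: logged in main at line 45
  8: logged in mix_signals at line 35
A correct fix: line 4: replace `%` with `+`.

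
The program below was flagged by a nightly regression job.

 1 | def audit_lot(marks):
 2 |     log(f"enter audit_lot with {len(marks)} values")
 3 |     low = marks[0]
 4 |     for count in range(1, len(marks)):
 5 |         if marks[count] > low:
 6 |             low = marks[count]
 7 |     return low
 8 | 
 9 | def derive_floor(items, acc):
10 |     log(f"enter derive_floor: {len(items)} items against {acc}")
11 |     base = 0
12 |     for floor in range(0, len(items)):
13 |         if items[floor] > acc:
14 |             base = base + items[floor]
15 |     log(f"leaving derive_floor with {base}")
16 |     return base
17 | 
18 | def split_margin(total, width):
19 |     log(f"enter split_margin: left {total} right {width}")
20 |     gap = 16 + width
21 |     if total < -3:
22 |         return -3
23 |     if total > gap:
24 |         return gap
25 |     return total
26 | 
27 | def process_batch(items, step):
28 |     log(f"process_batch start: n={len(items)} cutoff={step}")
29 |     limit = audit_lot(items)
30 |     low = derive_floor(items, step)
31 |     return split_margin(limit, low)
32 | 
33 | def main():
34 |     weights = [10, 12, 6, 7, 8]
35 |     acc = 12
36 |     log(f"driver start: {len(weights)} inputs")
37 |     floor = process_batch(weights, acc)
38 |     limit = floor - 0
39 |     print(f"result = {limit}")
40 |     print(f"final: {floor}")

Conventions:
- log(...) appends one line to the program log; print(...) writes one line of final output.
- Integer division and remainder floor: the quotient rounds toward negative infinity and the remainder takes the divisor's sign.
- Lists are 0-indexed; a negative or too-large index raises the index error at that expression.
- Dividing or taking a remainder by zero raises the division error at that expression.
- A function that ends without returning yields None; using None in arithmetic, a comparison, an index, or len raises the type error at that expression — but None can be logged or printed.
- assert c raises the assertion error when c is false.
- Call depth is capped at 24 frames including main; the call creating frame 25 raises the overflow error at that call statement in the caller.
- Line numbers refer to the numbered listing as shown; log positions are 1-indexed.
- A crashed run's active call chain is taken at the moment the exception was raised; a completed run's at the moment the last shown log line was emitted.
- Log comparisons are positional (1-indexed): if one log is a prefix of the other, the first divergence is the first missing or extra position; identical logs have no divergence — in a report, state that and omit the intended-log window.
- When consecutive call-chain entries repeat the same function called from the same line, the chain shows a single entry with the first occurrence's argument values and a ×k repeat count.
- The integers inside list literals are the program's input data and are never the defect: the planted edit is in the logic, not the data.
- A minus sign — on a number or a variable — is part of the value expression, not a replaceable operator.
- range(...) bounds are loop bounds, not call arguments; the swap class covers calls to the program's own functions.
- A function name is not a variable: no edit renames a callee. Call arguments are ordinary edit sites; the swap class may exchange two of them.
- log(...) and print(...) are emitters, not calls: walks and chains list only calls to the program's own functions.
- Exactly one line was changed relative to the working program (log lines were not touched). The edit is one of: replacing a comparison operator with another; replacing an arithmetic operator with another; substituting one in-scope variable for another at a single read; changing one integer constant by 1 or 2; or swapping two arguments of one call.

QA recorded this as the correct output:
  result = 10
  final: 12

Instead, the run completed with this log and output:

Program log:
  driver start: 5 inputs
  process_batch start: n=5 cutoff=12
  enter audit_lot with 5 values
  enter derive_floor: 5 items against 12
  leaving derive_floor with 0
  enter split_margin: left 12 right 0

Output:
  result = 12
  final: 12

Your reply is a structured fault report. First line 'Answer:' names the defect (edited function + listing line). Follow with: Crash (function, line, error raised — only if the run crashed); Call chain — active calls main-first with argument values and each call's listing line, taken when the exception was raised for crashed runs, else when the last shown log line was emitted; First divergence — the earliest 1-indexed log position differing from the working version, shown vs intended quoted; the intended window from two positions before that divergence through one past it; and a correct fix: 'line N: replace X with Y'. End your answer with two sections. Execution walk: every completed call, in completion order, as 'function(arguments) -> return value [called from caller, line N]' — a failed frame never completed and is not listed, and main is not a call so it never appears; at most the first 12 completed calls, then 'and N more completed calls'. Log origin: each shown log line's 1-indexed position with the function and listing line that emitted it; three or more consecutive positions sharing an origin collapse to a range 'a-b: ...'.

Answer: the defect is in main at line 38.
The tell: No log line changed; the fault shows up purely in the output.
Call chain: main -> process_batch([10, 12, 6, 7, 8], 12) (called at line 37) -> split_margin(12, 0) (called at line 31).
First divergence: there is none — every log position agrees.
Execution walk:
  audit_lot([10, 12, 6, 7, 8]) -> 12  [called from process_batch, line 29]
  derive_floor([10, 12, 6, 7, 8], 12) -> 0  [called from process_batch, line 30]
  split_margin(12, 0) -> 12  [called from process_batch, line 31]
  process_batch([10, 12, 6, 7, 8], 12) -> 12  [called from main, line 37]
Log line origins:
  1: logged in main at line 36
  2: logged in process_batch at line 28
  3: logged in audit_lot at line 2
  4: logged in derive_floor at line 10
  5: logged in derive_floor at line 15
  6: logged in split_margin at line 19
A correct fix: line 38: replace `0` with `2`.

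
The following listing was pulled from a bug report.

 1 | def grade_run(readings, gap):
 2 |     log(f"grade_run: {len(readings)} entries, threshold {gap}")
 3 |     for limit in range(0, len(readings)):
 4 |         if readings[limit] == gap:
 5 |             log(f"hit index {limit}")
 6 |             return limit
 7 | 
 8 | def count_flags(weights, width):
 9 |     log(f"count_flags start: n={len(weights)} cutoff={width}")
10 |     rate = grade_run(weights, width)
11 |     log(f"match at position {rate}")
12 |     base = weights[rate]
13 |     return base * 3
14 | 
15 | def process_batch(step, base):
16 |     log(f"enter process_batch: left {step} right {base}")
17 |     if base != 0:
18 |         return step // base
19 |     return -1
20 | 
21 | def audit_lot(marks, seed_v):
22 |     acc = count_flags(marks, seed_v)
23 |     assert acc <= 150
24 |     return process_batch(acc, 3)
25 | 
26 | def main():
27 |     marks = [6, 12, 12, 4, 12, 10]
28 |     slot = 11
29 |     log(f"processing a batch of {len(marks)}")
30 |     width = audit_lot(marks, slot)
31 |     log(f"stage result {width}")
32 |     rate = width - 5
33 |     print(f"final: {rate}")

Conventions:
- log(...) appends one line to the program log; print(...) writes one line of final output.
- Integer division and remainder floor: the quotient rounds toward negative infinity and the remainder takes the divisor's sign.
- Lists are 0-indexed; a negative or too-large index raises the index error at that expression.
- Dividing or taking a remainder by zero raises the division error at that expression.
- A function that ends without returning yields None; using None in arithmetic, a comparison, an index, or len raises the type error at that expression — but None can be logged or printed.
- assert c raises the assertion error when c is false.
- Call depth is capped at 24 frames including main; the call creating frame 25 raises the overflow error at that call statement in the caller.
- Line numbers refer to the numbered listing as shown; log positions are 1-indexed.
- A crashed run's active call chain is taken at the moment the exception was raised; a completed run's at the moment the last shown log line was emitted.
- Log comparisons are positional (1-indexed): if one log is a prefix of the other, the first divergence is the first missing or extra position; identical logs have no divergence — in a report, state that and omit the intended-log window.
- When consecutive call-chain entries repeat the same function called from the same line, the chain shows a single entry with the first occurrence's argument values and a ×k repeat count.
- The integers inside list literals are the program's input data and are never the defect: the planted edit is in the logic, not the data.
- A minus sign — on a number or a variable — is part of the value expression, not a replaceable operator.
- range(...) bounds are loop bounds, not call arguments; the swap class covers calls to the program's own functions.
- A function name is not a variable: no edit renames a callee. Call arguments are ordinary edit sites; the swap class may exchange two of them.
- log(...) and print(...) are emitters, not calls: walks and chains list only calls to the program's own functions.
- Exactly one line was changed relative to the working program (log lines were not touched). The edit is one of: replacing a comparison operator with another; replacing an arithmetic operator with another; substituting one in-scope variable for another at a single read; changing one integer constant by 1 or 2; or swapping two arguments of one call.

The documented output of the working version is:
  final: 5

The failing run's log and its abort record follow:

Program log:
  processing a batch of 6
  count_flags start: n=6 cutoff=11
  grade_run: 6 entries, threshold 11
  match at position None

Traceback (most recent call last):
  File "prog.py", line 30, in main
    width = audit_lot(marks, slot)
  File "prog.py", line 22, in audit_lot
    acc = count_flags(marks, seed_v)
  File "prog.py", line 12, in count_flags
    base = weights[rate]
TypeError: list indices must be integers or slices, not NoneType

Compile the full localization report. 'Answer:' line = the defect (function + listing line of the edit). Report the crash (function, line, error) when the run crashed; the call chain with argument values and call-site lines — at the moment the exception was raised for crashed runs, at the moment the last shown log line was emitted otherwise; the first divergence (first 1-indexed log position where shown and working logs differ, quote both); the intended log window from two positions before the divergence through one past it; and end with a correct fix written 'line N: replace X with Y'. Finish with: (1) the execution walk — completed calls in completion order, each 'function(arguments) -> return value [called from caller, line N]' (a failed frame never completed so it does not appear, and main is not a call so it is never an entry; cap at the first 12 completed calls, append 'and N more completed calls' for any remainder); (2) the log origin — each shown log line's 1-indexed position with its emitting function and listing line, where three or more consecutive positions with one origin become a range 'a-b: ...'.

Answer: the defect is in main at line 28.
Key fact: The log first diverges at position 2: the faulty run prints 'count_flags start: n=6 cutoff=11' where the working version prints 'count_flags start: n=6 cutoff=10'.
Crash: count_flags, line 12, TypeError.
Call chain: main -> audit_lot([6, 12, 12, 4, 12, 10], 11) (called at line 30) -> count_flags([6, 12, 12, 4, 12, 10], 11) (called at line 22).
First divergence: at position 2 the run shows 'count_flags start: n=6 cutoff=11' where the working version logs 'count_flags start: n=6 cutoff=10'.
Intended log window:
  1: processing a batch of 6
  2: count_flags start: n=6 cutoff=10
  3: grade_run: 6 entries, threshold 10
Execution walk:
  grade_run([6, 12, 12, 4, 12, 10], 11) -> None  [called from count_flags, line 10]
Origin of each log line:
  1 — main, line 29
  2 — count_flags, line 9
  3 — grade_run, line 2
  4 — count_flags, line 11
A correct fix: line 28: replace `11` with `10`.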